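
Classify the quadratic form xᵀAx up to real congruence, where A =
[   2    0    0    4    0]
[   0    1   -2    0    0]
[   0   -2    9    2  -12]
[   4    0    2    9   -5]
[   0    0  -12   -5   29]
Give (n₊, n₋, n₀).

Answer: (4, 0, 1)

Derivation:
step 0: pivot 2 → sign +
step 1: pivot 1 → sign +
step 2: pivot 5 → sign +
step 3: pivot 1/5 → sign +
step 4: row/col 4 already zero → sign 0
signature = (4, 0, 1)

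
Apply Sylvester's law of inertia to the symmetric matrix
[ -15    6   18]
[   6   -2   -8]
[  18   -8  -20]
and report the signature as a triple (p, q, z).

Answer: (1, 1, 1)

Derivation:
step 0: pivot -15 → sign −
step 1: pivot 2/5 → sign +
step 2: row/col 2 already zero → sign 0
signature = (1, 1, 1)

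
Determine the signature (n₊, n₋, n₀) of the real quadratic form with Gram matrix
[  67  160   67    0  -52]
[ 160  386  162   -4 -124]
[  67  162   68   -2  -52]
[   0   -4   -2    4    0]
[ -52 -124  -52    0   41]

step 0: pivot 67 → sign +
step 1: pivot 262/67 → sign +
step 2: pivot -3/131 → sign −
step 3: pivot 1 → sign +
step 4: row/col 4 already zero → sign 0
signature = (3, 1, 1)

Answer: (3, 1, 1)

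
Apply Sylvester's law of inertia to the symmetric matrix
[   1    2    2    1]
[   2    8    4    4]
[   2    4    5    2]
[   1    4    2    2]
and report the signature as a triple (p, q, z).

step 0: pivot 1 → sign +
step 1: pivot 4 → sign +
step 2: pivot 1 → sign +
step 3: row/col 3 already zero → sign 0
signature = (3, 0, 1)

Answer: (3, 0, 1)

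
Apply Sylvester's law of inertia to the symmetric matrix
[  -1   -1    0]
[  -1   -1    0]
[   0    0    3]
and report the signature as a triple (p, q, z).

step 0: pivot -1 → sign −
step 1: pivot 3 → sign +
step 2: row/col 2 already zero → sign 0
signature = (1, 1, 1)

Answer: (1, 1, 1)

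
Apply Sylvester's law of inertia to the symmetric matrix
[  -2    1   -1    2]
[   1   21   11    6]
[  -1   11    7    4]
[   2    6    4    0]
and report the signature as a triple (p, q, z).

step 0: pivot -2 → sign −
step 1: pivot 43/2 → sign +
step 2: pivot 102/43 → sign +
step 3: pivot -6/17 → sign −
signature = (2, 2, 0)

Answer: (2, 2, 0)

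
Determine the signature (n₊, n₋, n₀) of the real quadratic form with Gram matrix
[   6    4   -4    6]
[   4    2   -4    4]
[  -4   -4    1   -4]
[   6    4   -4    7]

step 0: pivot 6 → sign +
step 1: pivot -2/3 → sign −
step 2: pivot 1 → sign +
step 3: pivot 1 → sign +
signature = (3, 1, 0)

Answer: (3, 1, 0)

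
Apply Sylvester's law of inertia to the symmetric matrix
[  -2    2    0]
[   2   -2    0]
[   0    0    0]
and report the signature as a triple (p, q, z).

step 0: pivot -2 → sign −
step 1: row/col 1 already zero → sign 0
step 2: row/col 2 already zero → sign 0
signature = (0, 1, 2)

Answer: (0, 1, 2)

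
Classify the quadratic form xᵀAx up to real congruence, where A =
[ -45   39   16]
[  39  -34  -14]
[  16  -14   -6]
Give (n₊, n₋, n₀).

Answer: (0, 3, 0)

Derivation:
step 0: pivot -45 → sign −
step 1: pivot -1/5 → sign −
step 2: pivot -2/9 → sign −
signature = (0, 3, 0)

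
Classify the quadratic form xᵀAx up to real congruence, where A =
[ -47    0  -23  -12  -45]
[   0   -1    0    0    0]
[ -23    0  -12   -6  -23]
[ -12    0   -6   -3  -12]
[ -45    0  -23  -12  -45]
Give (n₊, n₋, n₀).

Answer: (1, 4, 0)

Derivation:
step 0: pivot -47 → sign −
step 1: pivot -1 → sign −
step 2: pivot -35/47 → sign −
step 3: pivot 3/35 → sign +
step 4: pivot -2 → sign −
signature = (1, 4, 0)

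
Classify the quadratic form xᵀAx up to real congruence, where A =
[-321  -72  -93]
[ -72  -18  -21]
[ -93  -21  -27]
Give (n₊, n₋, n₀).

Answer: (0, 3, 0)

Derivation:
step 0: pivot -321 → sign −
step 1: pivot -198/107 → sign −
step 2: pivot -1/22 → sign −
signature = (0, 3, 0)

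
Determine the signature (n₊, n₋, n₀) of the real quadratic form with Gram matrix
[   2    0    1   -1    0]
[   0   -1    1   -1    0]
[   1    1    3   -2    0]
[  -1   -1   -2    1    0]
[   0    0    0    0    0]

Answer: (2, 2, 1)

Derivation:
step 0: pivot 2 → sign +
step 1: pivot -1 → sign −
step 2: pivot 7/2 → sign +
step 3: pivot -2/7 → sign −
step 4: row/col 4 already zero → sign 0
signature = (2, 2, 1)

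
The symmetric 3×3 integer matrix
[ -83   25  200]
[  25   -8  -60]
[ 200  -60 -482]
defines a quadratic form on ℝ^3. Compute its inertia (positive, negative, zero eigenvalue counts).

step 0: pivot -83 → sign −
step 1: pivot -39/83 → sign −
step 2: pivot 2/39 → sign +
signature = (1, 2, 0)

Answer: (1, 2, 0)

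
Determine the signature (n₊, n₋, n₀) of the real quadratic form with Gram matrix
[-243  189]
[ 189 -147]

step 0: pivot -243 → sign −
step 1: row/col 1 already zero → sign 0
signature = (0, 1, 1)

Answer: (0, 1, 1)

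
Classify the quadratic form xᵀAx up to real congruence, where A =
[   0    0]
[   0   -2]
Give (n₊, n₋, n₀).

step 0: pivot -2 → sign −
step 1: row/col 1 already zero → sign 0
signature = (0, 1, 1)

Answer: (0, 1, 1)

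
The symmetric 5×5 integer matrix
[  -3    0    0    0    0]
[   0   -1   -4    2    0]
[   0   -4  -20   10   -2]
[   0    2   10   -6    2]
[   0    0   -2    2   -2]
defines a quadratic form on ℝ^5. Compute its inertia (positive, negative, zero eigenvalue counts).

step 0: pivot -3 → sign −
step 1: pivot -1 → sign −
step 2: pivot -4 → sign −
step 3: pivot -1 → sign −
step 4: row/col 4 already zero → sign 0
signature = (0, 4, 1)

Answer: (0, 4, 1)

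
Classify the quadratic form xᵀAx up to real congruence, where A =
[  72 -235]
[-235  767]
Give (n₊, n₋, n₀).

step 0: pivot 72 → sign +
step 1: pivot -1/72 → sign −
signature = (1, 1, 0)

Answer: (1, 1, 0)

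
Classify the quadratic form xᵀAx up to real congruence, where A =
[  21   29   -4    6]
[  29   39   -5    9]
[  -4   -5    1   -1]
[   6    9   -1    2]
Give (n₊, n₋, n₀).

Answer: (3, 1, 0)

Derivation:
step 0: pivot 21 → sign +
step 1: pivot -22/21 → sign −
step 2: pivot 1/2 → sign +
step 3: pivot 3/11 → sign +
signature = (3, 1, 0)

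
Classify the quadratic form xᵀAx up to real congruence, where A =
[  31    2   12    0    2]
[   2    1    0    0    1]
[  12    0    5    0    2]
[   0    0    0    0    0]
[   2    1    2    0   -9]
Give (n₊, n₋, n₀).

Answer: (3, 1, 1)

Derivation:
step 0: pivot 31 → sign +
step 1: pivot 27/31 → sign +
step 2: pivot -1/3 → sign −
step 3: pivot 2 → sign +
step 4: row/col 4 already zero → sign 0
signature = (3, 1, 1)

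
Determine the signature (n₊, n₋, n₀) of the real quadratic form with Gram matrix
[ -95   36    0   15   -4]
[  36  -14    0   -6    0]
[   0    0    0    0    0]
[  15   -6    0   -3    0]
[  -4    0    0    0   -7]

Answer: (1, 3, 1)

Derivation:
step 0: pivot -95 → sign −
step 1: pivot -34/95 → sign −
step 2: pivot -6/17 → sign −
step 3: pivot 1 → sign +
step 4: row/col 4 already zero → sign 0
signature = (1, 3, 1)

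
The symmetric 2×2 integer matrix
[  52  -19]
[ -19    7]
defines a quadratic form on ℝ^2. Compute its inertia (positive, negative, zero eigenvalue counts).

step 0: pivot 52 → sign +
step 1: pivot 3/52 → sign +
signature = (2, 0, 0)

Answer: (2, 0, 0)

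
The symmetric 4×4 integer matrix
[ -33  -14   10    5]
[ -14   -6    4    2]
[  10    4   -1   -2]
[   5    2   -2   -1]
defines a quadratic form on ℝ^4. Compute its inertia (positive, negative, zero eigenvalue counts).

step 0: pivot -33 → sign −
step 1: pivot -2/33 → sign −
step 2: pivot 3 → sign +
step 3: row/col 3 already zero → sign 0
signature = (1, 2, 1)

Answer: (1, 2, 1)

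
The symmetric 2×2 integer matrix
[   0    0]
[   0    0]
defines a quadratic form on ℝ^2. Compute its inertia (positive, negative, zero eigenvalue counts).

step 0: row/col 0 already zero → sign 0
step 1: row/col 1 already zero → sign 0
signature = (0, 0, 2)

Answer: (0, 0, 2)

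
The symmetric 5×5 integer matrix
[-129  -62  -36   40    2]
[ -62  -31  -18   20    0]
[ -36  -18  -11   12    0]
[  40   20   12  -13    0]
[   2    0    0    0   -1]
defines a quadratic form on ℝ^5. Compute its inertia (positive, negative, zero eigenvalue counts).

Answer: (1, 4, 0)

Derivation:
step 0: pivot -129 → sign −
step 1: pivot -155/129 → sign −
step 2: pivot -17/31 → sign −
step 3: pivot 3/17 → sign +
step 4: pivot -1/5 → sign −
signature = (1, 4, 0)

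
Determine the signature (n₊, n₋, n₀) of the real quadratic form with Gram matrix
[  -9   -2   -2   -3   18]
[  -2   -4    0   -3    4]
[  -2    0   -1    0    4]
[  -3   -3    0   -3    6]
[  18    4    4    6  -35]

Answer: (1, 4, 0)

Derivation:
step 0: pivot -9 → sign −
step 1: pivot -32/9 → sign −
step 2: pivot -1/2 → sign −
step 3: pivot -3/16 → sign −
step 4: pivot 1 → sign +
signature = (1, 4, 0)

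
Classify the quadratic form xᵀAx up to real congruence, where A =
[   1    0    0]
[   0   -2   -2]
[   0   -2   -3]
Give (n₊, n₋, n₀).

step 0: pivot 1 → sign +
step 1: pivot -2 → sign −
step 2: pivot -1 → sign −
signature = (1, 2, 0)

Answer: (1, 2, 0)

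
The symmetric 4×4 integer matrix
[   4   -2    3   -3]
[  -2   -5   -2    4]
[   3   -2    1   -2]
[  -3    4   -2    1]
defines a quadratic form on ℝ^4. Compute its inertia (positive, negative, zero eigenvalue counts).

Answer: (1, 3, 0)

Derivation:
step 0: pivot 4 → sign +
step 1: pivot -6 → sign −
step 2: pivot -29/24 → sign −
step 3: pivot -6/29 → sign −
signature = (1, 3, 0)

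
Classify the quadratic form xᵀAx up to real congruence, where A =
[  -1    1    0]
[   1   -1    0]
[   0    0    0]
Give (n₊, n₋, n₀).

Answer: (0, 1, 2)

Derivation:
step 0: pivot -1 → sign −
step 1: row/col 1 already zero → sign 0
step 2: row/col 2 already zero → sign 0
signature = (0, 1, 2)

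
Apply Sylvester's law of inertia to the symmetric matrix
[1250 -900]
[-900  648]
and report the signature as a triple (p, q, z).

step 0: pivot 1250 → sign +
step 1: row/col 1 already zero → sign 0
signature = (1, 0, 1)

Answer: (1, 0, 1)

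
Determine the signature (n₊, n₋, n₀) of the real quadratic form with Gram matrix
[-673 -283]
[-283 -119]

Answer: (1, 1, 0)

Derivation:
step 0: pivot -673 → sign −
step 1: pivot 2/673 → sign +
signature = (1, 1, 0)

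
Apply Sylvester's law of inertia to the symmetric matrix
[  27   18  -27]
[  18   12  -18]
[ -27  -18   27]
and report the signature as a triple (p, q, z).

step 0: pivot 27 → sign +
step 1: row/col 1 already zero → sign 0
step 2: row/col 2 already zero → sign 0
signature = (1, 0, 2)

Answer: (1, 0, 2)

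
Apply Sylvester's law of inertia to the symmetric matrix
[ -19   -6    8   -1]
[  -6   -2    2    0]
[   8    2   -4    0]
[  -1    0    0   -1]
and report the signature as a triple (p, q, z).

step 0: pivot -19 → sign −
step 1: pivot -2/19 → sign −
step 2: pivot 2 → sign +
step 3: pivot -2 → sign −
signature = (1, 3, 0)

Answer: (1, 3, 0)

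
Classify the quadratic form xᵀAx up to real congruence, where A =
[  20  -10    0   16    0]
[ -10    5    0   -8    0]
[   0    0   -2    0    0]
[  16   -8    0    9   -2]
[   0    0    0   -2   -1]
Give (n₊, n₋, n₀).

Answer: (2, 2, 1)

Derivation:
step 0: pivot 20 → sign +
step 1: pivot -2 → sign −
step 2: pivot -19/5 → sign −
step 3: pivot 1/19 → sign +
step 4: row/col 4 already zero → sign 0
signature = (2, 2, 1)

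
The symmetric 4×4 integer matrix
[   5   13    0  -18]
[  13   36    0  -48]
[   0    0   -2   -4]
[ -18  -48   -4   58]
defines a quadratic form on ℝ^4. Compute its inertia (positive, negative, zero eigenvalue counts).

Answer: (3, 1, 0)

Derivation:
step 0: pivot 5 → sign +
step 1: pivot 11/5 → sign +
step 2: pivot -2 → sign −
step 3: pivot 6/11 → sign +
signature = (3, 1, 0)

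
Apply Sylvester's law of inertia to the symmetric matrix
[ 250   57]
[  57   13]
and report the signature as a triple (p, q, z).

Answer: (2, 0, 0)

Derivation:
step 0: pivot 250 → sign +
step 1: pivot 1/250 → sign +
signature = (2, 0, 0)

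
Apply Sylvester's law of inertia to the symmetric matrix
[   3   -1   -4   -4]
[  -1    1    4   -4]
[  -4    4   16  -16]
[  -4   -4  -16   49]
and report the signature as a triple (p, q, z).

step 0: pivot 3 → sign +
step 1: pivot 2/3 → sign +
step 2: pivot 1 → sign +
step 3: row/col 3 already zero → sign 0
signature = (3, 0, 1)

Answer: (3, 0, 1)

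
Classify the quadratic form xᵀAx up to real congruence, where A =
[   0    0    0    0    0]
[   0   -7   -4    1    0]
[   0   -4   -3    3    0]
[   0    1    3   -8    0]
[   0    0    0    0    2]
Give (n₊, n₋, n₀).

step 0: pivot -7 → sign −
step 1: pivot -5/7 → sign −
step 2: pivot 2/5 → sign +
step 3: pivot 2 → sign +
step 4: row/col 4 already zero → sign 0
signature = (2, 2, 1)

Answer: (2, 2, 1)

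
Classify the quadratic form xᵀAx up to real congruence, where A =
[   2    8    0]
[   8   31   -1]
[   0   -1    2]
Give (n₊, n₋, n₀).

step 0: pivot 2 → sign +
step 1: pivot -1 → sign −
step 2: pivot 3 → sign +
signature = (2, 1, 0)

Answer: (2, 1, 0)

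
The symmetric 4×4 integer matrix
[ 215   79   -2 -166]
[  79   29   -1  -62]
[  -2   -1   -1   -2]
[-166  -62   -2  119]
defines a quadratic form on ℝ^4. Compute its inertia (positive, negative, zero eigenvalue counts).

step 0: pivot 215 → sign +
step 1: pivot -6/215 → sign −
step 2: pivot 3/2 → sign +
step 3: pivot 3 → sign +
signature = (3, 1, 0)

Answer: (3, 1, 0)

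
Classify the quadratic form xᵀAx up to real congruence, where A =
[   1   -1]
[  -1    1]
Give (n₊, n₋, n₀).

Answer: (1, 0, 1)

Derivation:
step 0: pivot 1 → sign +
step 1: row/col 1 already zero → sign 0
signature = (1, 0, 1)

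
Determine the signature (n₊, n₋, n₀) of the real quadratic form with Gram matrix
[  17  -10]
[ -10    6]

Answer: (2, 0, 0)

Derivation:
step 0: pivot 17 → sign +
step 1: pivot 2/17 → sign +
signature = (2, 0, 0)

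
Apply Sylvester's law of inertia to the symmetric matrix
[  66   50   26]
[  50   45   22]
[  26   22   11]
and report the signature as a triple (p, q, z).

step 0: pivot 66 → sign +
step 1: pivot 235/33 → sign +
step 2: pivot 3/235 → sign +
signature = (3, 0, 0)

Answer: (3, 0, 0)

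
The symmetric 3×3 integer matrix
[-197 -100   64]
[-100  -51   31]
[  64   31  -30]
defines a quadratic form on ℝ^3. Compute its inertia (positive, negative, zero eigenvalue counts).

step 0: pivot -197 → sign −
step 1: pivot -47/197 → sign −
step 2: pivot 3/47 → sign +
signature = (1, 2, 0)

Answer: (1, 2, 0)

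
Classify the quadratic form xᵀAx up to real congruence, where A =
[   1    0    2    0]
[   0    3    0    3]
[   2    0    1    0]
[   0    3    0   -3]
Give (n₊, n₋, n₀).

Answer: (2, 2, 0)

Derivation:
step 0: pivot 1 → sign +
step 1: pivot 3 → sign +
step 2: pivot -3 → sign −
step 3: pivot -6 → sign −
signature = (2, 2, 0)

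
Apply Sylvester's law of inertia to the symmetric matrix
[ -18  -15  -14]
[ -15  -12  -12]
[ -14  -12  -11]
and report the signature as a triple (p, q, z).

Answer: (1, 2, 0)

Derivation:
step 0: pivot -18 → sign −
step 1: pivot 1/2 → sign +
step 2: pivot -1/3 → sign −
signature = (1, 2, 0)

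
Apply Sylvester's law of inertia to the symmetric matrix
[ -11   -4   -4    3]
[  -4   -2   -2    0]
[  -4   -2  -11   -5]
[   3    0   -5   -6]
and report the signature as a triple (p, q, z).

Answer: (0, 4, 0)

Derivation:
step 0: pivot -11 → sign −
step 1: pivot -6/11 → sign −
step 2: pivot -9 → sign −
step 3: pivot -2/9 → sign −
signature = (0, 4, 0)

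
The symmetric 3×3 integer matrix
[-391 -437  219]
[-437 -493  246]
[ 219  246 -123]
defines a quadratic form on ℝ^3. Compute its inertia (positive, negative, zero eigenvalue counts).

step 0: pivot -391 → sign −
step 1: pivot -78/17 → sign −
step 2: pivot -3/598 → sign −
signature = (0, 3, 0)

Answer: (0, 3, 0)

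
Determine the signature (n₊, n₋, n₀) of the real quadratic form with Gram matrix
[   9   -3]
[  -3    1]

Answer: (1, 0, 1)

Derivation:
step 0: pivot 9 → sign +
step 1: row/col 1 already zero → sign 0
signature = (1, 0, 1)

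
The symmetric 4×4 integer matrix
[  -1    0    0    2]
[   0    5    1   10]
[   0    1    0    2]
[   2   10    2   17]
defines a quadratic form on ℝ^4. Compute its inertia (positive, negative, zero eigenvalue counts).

step 0: pivot -1 → sign −
step 1: pivot 5 → sign +
step 2: pivot -1/5 → sign −
step 3: pivot 1 → sign +
signature = (2, 2, 0)

Answer: (2, 2, 0)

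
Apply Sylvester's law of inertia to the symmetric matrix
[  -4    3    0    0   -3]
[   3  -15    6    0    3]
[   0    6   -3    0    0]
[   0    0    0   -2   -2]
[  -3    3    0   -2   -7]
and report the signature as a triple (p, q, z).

Answer: (0, 5, 0)

Derivation:
step 0: pivot -4 → sign −
step 1: pivot -51/4 → sign −
step 2: pivot -3/17 → sign −
step 3: pivot -2 → sign −
step 4: pivot -2 → sign −
signature = (0, 5, 0)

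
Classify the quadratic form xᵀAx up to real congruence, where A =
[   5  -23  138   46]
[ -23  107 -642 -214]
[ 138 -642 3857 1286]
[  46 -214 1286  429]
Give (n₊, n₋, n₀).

step 0: pivot 5 → sign +
step 1: pivot 6/5 → sign +
step 2: pivot 5 → sign +
step 3: pivot 1/5 → sign +
signature = (4, 0, 0)

Answer: (4, 0, 0)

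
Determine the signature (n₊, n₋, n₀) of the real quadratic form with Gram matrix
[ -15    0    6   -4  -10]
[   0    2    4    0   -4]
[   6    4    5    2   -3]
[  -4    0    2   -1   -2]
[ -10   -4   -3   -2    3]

step 0: pivot -15 → sign −
step 1: pivot 2 → sign +
step 2: pivot -3/5 → sign −
step 3: pivot 1/3 → sign +
step 4: pivot -2 → sign −
signature = (2, 3, 0)

Answer: (2, 3, 0)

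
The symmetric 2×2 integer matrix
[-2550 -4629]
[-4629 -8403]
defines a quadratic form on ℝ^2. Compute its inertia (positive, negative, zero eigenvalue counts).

step 0: pivot -2550 → sign −
step 1: pivot -3/850 → sign −
signature = (0, 2, 0)

Answer: (0, 2, 0)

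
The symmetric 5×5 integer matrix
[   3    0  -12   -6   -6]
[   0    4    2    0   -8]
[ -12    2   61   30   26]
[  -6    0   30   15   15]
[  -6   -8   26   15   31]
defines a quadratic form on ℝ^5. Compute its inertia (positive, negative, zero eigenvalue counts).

step 0: pivot 3 → sign +
step 1: pivot 4 → sign +
step 2: pivot 12 → sign +
step 3: row/col 3 already zero → sign 0
step 4: row/col 4 already zero → sign 0
signature = (3, 0, 2)

Answer: (3, 0, 2)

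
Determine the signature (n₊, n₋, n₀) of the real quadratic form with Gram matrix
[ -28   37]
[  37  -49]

step 0: pivot -28 → sign −
step 1: pivot -3/28 → sign −
signature = (0, 2, 0)

Answer: (0, 2, 0)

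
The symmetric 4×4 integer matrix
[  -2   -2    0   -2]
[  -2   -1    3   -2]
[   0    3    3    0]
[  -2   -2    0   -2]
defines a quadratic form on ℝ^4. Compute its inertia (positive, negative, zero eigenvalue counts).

step 0: pivot -2 → sign −
step 1: pivot 1 → sign +
step 2: pivot -6 → sign −
step 3: row/col 3 already zero → sign 0
signature = (1, 2, 1)

Answer: (1, 2, 1)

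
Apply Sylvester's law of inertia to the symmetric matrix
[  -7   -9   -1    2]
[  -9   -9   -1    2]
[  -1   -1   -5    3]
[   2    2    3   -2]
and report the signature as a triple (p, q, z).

Answer: (2, 2, 0)

Derivation:
step 0: pivot -7 → sign −
step 1: pivot 18/7 → sign +
step 2: pivot -44/9 → sign −
step 3: pivot 1/44 → sign +
signature = (2, 2, 0)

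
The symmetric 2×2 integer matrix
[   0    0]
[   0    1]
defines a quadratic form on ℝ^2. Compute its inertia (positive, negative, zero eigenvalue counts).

Answer: (1, 0, 1)

Derivation:
step 0: pivot 1 → sign +
step 1: row/col 1 already zero → sign 0
signature = (1, 0, 1)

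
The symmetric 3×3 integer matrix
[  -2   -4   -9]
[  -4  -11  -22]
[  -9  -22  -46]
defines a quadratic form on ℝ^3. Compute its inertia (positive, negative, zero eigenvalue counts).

step 0: pivot -2 → sign −
step 1: pivot -3 → sign −
step 2: pivot -1/6 → sign −
signature = (0, 3, 0)

Answer: (0, 3, 0)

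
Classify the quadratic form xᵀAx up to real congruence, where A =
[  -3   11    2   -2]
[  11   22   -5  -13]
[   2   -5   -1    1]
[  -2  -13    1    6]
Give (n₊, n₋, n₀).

Answer: (2, 2, 0)

Derivation:
step 0: pivot -3 → sign −
step 1: pivot 187/3 → sign +
step 2: pivot 46/187 → sign +
step 3: pivot -1/23 → sign −
signature = (2, 2, 0)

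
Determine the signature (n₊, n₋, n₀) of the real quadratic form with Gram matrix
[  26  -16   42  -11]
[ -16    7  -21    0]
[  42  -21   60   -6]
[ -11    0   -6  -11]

step 0: pivot 26 → sign +
step 1: pivot -37/13 → sign −
step 2: pivot 15/37 → sign +
step 3: pivot 3/10 → sign +
signature = (3, 1, 0)

Answer: (3, 1, 0)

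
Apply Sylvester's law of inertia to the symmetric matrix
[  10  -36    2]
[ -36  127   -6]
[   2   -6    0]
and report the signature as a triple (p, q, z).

Answer: (2, 1, 0)

Derivation:
step 0: pivot 10 → sign +
step 1: pivot -13/5 → sign −
step 2: pivot 2/13 → sign +
signature = (2, 1, 0)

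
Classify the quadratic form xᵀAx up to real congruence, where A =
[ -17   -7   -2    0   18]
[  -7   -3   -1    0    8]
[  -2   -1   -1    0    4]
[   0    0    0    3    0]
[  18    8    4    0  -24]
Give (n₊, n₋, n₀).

step 0: pivot -17 → sign −
step 1: pivot -2/17 → sign −
step 2: pivot -1/2 → sign −
step 3: pivot 3 → sign +
step 4: row/col 4 already zero → sign 0
signature = (1, 3, 1)

Answer: (1, 3, 1)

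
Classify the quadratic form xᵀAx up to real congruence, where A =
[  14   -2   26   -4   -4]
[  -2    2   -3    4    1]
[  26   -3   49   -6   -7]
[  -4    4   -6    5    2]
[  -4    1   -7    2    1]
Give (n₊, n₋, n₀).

step 0: pivot 14 → sign +
step 1: pivot 12/7 → sign +
step 2: pivot 5/12 → sign +
step 3: pivot -3 → sign −
step 4: pivot -2/5 → sign −
signature = (3, 2, 0)

Answer: (3, 2, 0)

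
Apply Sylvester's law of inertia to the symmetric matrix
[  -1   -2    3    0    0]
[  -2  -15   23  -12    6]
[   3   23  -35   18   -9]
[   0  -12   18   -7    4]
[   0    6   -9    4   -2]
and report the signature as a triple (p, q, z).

Answer: (3, 2, 0)

Derivation:
step 0: pivot -1 → sign −
step 1: pivot -11 → sign −
step 2: pivot 3/11 → sign +
step 3: pivot 5 → sign +
step 4: pivot 1/5 → sign +
signature = (3, 2, 0)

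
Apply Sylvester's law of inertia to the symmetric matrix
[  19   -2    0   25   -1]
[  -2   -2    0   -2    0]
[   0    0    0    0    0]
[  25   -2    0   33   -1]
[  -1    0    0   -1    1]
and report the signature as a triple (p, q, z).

step 0: pivot 19 → sign +
step 1: pivot -42/19 → sign −
step 2: pivot 2/7 → sign +
step 3: pivot 2/3 → sign +
step 4: row/col 4 already zero → sign 0
signature = (3, 1, 1)

Answer: (3, 1, 1)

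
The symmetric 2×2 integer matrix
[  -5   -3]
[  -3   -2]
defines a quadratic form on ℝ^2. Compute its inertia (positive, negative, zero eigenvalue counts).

Answer: (0, 2, 0)

Derivation:
step 0: pivot -5 → sign −
step 1: pivot -1/5 → sign −
signature = (0, 2, 0)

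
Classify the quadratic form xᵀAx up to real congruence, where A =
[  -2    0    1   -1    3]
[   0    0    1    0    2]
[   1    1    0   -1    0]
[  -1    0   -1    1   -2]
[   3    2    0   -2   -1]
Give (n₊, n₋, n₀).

Answer: (2, 3, 0)

Derivation:
step 0: pivot -2 → sign −
step 1: pivot 1/2 → sign +
step 2: pivot -2 → sign −
step 3: pivot 3/2 → sign +
step 4: pivot -2/3 → sign −
signature = (2, 3, 0)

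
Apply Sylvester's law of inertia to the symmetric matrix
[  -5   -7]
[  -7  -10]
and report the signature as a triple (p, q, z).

Answer: (0, 2, 0)

Derivation:
step 0: pivot -5 → sign −
step 1: pivot -1/5 → sign −
signature = (0, 2, 0)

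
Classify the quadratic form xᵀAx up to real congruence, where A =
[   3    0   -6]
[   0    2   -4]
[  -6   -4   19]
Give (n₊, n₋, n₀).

Answer: (2, 1, 0)

Derivation:
step 0: pivot 3 → sign +
step 1: pivot 2 → sign +
step 2: pivot -1 → sign −
signature = (2, 1, 0)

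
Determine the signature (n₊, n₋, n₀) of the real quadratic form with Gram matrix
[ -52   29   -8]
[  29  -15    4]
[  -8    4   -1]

step 0: pivot -52 → sign −
step 1: pivot 61/52 → sign +
step 2: pivot 3/61 → sign +
signature = (2, 1, 0)

Answer: (2, 1, 0)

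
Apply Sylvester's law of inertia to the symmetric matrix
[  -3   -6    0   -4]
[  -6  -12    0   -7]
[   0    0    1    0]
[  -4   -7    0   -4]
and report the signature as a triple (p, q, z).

step 0: pivot -3 → sign −
step 1: pivot 1 → sign +
step 2: pivot 4/3 → sign +
step 3: pivot -3/4 → sign −
signature = (2, 2, 0)

Answer: (2, 2, 0)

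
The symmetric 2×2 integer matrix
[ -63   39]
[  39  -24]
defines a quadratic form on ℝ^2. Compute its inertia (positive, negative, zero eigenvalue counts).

step 0: pivot -63 → sign −
step 1: pivot 1/7 → sign +
signature = (1, 1, 0)

Answer: (1, 1, 0)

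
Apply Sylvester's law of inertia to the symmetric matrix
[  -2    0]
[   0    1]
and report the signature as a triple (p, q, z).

step 0: pivot -2 → sign −
step 1: pivot 1 → sign +
signature = (1, 1, 0)

Answer: (1, 1, 0)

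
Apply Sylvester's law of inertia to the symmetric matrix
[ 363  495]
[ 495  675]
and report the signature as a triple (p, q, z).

Answer: (1, 0, 1)

Derivation:
step 0: pivot 363 → sign +
step 1: row/col 1 already zero → sign 0
signature = (1, 0, 1)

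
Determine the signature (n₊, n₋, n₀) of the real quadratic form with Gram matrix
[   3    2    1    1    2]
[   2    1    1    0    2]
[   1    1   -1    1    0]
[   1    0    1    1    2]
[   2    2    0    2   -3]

step 0: pivot 3 → sign +
step 1: pivot -1/3 → sign −
step 2: pivot -1 → sign −
step 3: pivot 2 → sign +
step 4: pivot -3 → sign −
signature = (2, 3, 0)

Answer: (2, 3, 0)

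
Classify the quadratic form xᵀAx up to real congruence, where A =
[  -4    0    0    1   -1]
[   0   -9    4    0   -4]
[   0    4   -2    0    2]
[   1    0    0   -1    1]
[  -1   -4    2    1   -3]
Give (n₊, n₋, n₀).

Answer: (0, 4, 1)

Derivation:
step 0: pivot -4 → sign −
step 1: pivot -9 → sign −
step 2: pivot -2/9 → sign −
step 3: pivot -3/4 → sign −
step 4: row/col 4 already zero → sign 0
signature = (0, 4, 1)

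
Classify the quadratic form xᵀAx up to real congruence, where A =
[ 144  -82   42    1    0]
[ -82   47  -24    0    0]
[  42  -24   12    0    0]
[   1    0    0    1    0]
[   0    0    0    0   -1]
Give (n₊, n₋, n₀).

Answer: (2, 2, 1)

Derivation:
step 0: pivot 144 → sign +
step 1: pivot 11/36 → sign +
step 2: pivot -3/11 → sign −
step 3: pivot -1 → sign −
step 4: row/col 4 already zero → sign 0
signature = (2, 2, 1)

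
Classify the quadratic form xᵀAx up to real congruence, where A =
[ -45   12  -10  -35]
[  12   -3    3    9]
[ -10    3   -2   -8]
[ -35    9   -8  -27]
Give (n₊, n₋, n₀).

Answer: (1, 2, 1)

Derivation:
step 0: pivot -45 → sign −
step 1: pivot 1/5 → sign +
step 2: pivot -1/3 → sign −
step 3: row/col 3 already zero → sign 0
signature = (1, 2, 1)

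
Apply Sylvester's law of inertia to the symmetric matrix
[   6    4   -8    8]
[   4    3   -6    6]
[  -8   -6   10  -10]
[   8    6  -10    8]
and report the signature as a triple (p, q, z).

Answer: (2, 2, 0)

Derivation:
step 0: pivot 6 → sign +
step 1: pivot 1/3 → sign +
step 2: pivot -2 → sign −
step 3: pivot -2 → sign −
signature = (2, 2, 0)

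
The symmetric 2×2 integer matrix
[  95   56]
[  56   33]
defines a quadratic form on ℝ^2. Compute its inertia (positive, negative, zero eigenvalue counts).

Answer: (1, 1, 0)

Derivation:
step 0: pivot 95 → sign +
step 1: pivot -1/95 → sign −
signature = (1, 1, 0)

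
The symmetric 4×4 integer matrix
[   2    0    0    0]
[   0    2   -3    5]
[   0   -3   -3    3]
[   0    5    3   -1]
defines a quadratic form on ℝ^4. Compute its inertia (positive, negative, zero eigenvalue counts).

Answer: (3, 1, 0)

Derivation:
step 0: pivot 2 → sign +
step 1: pivot 2 → sign +
step 2: pivot -15/2 → sign −
step 3: pivot 6/5 → sign +
signature = (3, 1, 0)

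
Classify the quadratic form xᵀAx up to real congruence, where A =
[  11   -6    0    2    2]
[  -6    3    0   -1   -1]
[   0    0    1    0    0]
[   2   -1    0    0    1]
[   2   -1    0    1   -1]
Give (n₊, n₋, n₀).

Answer: (2, 2, 1)

Derivation:
step 0: pivot 11 → sign +
step 1: pivot -3/11 → sign −
step 2: pivot 1 → sign +
step 3: pivot -1/3 → sign −
step 4: row/col 4 already zero → sign 0
signature = (2, 2, 1)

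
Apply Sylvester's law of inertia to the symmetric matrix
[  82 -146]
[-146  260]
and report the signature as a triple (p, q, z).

Answer: (2, 0, 0)

Derivation:
step 0: pivot 82 → sign +
step 1: pivot 2/41 → sign +
signature = (2, 0, 0)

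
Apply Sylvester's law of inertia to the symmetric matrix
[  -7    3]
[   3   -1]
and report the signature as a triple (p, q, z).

Answer: (1, 1, 0)

Derivation:
step 0: pivot -7 → sign −
step 1: pivot 2/7 → sign +
signature = (1, 1, 0)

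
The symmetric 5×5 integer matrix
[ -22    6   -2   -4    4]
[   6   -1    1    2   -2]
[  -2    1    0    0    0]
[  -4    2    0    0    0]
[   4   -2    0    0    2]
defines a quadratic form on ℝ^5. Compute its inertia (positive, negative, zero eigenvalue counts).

step 0: pivot -22 → sign −
step 1: pivot 7/11 → sign +
step 2: pivot -1/7 → sign −
step 3: pivot 2 → sign +
step 4: row/col 4 already zero → sign 0
signature = (2, 2, 1)

Answer: (2, 2, 1)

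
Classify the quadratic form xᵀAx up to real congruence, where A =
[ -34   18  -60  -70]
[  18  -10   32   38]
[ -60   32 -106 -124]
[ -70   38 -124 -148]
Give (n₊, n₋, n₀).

Answer: (0, 3, 1)

Derivation:
step 0: pivot -34 → sign −
step 1: pivot -8/17 → sign −
step 2: pivot -2 → sign −
step 3: row/col 3 already zero → sign 0
signature = (0, 3, 1)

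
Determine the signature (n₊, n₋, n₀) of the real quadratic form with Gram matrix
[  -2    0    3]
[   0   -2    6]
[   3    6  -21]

Answer: (1, 2, 0)

Derivation:
step 0: pivot -2 → sign −
step 1: pivot -2 → sign −
step 2: pivot 3/2 → sign +
signature = (1, 2, 0)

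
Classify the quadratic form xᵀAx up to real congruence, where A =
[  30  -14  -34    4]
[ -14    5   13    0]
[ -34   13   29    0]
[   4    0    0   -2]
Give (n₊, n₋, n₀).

step 0: pivot 30 → sign +
step 1: pivot -23/15 → sign −
step 2: pivot -96/23 → sign −
step 3: row/col 3 already zero → sign 0
signature = (1, 2, 1)

Answer: (1, 2, 1)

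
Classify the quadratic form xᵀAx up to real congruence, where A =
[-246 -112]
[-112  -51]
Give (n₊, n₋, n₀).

Answer: (0, 2, 0)

Derivation:
step 0: pivot -246 → sign −
step 1: pivot -1/123 → sign −
signature = (0, 2, 0)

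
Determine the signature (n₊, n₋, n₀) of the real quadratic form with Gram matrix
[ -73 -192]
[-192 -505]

Answer: (0, 2, 0)

Derivation:
step 0: pivot -73 → sign −
step 1: pivot -1/73 → sign −
signature = (0, 2, 0)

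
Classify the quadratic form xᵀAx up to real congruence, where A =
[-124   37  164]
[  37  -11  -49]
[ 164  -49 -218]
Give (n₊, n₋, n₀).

step 0: pivot -124 → sign −
step 1: pivot 5/124 → sign +
step 2: pivot -6/5 → sign −
signature = (1, 2, 0)

Answer: (1, 2, 0)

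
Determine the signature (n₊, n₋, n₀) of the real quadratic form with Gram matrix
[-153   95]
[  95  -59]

Answer: (0, 2, 0)

Derivation:
step 0: pivot -153 → sign −
step 1: pivot -2/153 → sign −
signature = (0, 2, 0)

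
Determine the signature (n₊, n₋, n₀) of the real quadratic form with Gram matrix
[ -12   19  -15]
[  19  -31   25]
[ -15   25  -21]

step 0: pivot -12 → sign −
step 1: pivot -11/12 → sign −
step 2: pivot -6/11 → sign −
signature = (0, 3, 0)

Answer: (0, 3, 0)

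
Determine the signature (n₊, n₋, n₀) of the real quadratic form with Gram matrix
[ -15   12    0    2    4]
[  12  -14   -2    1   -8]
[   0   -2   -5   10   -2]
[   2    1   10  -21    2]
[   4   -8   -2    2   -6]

step 0: pivot -15 → sign −
step 1: pivot -22/5 → sign −
step 2: pivot -45/11 → sign −
step 3: pivot -17/90 → sign −
step 4: pivot 6/17 → sign +
signature = (1, 4, 0)

Answer: (1, 4, 0)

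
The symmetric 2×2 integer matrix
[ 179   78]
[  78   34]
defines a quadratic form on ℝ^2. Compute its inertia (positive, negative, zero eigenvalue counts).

Answer: (2, 0, 0)

Derivation:
step 0: pivot 179 → sign +
step 1: pivot 2/179 → sign +
signature = (2, 0, 0)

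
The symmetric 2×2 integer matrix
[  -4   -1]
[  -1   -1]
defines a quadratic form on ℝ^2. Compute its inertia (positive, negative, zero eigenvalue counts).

step 0: pivot -4 → sign −
step 1: pivot -3/4 → sign −
signature = (0, 2, 0)

Answer: (0, 2, 0)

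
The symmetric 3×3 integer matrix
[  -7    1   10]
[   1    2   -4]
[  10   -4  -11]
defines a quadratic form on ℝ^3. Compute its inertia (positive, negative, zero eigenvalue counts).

Answer: (2, 1, 0)

Derivation:
step 0: pivot -7 → sign −
step 1: pivot 15/7 → sign +
step 2: pivot 1/5 → sign +
signature = (2, 1, 0)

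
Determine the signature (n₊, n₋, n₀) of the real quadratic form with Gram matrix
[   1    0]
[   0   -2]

step 0: pivot 1 → sign +
step 1: pivot -2 → sign −
signature = (1, 1, 0)

Answer: (1, 1, 0)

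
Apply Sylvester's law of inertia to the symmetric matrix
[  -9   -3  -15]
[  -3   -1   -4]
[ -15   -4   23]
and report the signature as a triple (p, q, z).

Answer: (1, 2, 0)

Derivation:
step 0: pivot -9 → sign −
step 1: pivot 48 → sign +
step 2: pivot -1/48 → sign −
signature = (1, 2, 0)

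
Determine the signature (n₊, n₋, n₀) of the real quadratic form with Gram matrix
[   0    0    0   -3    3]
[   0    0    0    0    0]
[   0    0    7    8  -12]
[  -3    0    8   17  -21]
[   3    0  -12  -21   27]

step 0: pivot 7 → sign +
step 1: pivot 55/7 → sign +
step 2: pivot -63/55 → sign −
step 3: pivot -2/7 → sign −
step 4: row/col 4 already zero → sign 0
signature = (2, 2, 1)

Answer: (2, 2, 1)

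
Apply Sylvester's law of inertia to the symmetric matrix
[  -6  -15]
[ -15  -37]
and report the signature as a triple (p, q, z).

step 0: pivot -6 → sign −
step 1: pivot 1/2 → sign +
signature = (1, 1, 0)

Answer: (1, 1, 0)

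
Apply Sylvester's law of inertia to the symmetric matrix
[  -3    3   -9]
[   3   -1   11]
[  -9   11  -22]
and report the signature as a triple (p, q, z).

step 0: pivot -3 → sign −
step 1: pivot 2 → sign +
step 2: pivot 3 → sign +
signature = (2, 1, 0)

Answer: (2, 1, 0)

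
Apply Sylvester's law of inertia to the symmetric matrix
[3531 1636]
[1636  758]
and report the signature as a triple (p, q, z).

Answer: (2, 0, 0)

Derivation:
step 0: pivot 3531 → sign +
step 1: pivot 2/3531 → sign +
signature = (2, 0, 0)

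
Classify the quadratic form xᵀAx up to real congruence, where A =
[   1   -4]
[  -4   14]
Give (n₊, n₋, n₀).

Answer: (1, 1, 0)

Derivation:
step 0: pivot 1 → sign +
step 1: pivot -2 → sign −
signature = (1, 1, 0)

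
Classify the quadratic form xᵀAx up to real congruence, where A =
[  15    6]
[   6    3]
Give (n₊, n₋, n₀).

step 0: pivot 15 → sign +
step 1: pivot 3/5 → sign +
signature = (2, 0, 0)

Answer: (2, 0, 0)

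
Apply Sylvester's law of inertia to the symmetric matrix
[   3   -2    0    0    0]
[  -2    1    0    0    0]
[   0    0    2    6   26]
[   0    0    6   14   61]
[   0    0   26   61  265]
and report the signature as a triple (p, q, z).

Answer: (2, 3, 0)

Derivation:
step 0: pivot 3 → sign +
step 1: pivot -1/3 → sign −
step 2: pivot 2 → sign +
step 3: pivot -4 → sign −
step 4: pivot -3/4 → sign −
signature = (2, 3, 0)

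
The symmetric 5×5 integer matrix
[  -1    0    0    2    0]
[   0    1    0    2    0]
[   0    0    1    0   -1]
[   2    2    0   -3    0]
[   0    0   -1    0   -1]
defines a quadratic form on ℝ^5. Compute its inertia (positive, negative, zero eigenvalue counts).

step 0: pivot -1 → sign −
step 1: pivot 1 → sign +
step 2: pivot 1 → sign +
step 3: pivot -3 → sign −
step 4: pivot -2 → sign −
signature = (2, 3, 0)

Answer: (2, 3, 0)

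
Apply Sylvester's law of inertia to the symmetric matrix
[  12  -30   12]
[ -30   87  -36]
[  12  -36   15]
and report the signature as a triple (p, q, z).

Answer: (2, 0, 1)

Derivation:
step 0: pivot 12 → sign +
step 1: pivot 12 → sign +
step 2: row/col 2 already zero → sign 0
signature = (2, 0, 1)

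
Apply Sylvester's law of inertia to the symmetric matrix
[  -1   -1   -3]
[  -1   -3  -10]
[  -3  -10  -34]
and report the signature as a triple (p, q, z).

step 0: pivot -1 → sign −
step 1: pivot -2 → sign −
step 2: pivot -1/2 → sign −
signature = (0, 3, 0)

Answer: (0, 3, 0)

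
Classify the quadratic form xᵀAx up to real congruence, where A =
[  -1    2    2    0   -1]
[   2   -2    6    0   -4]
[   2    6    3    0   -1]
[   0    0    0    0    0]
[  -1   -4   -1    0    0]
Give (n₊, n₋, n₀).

Answer: (1, 3, 1)

Derivation:
step 0: pivot -1 → sign −
step 1: pivot 2 → sign +
step 2: pivot -43 → sign −
step 3: pivot -2/43 → sign −
step 4: row/col 4 already zero → sign 0
signature = (1, 3, 1)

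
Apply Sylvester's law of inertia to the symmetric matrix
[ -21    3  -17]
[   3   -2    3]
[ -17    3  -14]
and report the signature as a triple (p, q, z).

step 0: pivot -21 → sign −
step 1: pivot -11/7 → sign −
step 2: pivot -1/33 → sign −
signature = (0, 3, 0)

Answer: (0, 3, 0)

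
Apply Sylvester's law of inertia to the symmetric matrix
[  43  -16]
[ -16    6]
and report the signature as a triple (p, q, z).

step 0: pivot 43 → sign +
step 1: pivot 2/43 → sign +
signature = (2, 0, 0)

Answer: (2, 0, 0)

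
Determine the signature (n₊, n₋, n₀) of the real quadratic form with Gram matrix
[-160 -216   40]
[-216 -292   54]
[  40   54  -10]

Answer: (0, 2, 1)

Derivation:
step 0: pivot -160 → sign −
step 1: pivot -2/5 → sign −
step 2: row/col 2 already zero → sign 0
signature = (0, 2, 1)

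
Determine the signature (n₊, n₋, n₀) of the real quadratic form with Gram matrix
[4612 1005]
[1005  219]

Answer: (2, 0, 0)

Derivation:
step 0: pivot 4612 → sign +
step 1: pivot 3/4612 → sign +
signature = (2, 0, 0)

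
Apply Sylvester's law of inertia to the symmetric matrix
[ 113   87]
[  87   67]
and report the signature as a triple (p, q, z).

Answer: (2, 0, 0)

Derivation:
step 0: pivot 113 → sign +
step 1: pivot 2/113 → sign +
signature = (2, 0, 0)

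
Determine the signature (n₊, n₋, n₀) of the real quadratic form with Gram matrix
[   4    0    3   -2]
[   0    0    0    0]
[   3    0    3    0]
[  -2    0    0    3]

step 0: pivot 4 → sign +
step 1: pivot 3/4 → sign +
step 2: pivot -1 → sign −
step 3: row/col 3 already zero → sign 0
signature = (2, 1, 1)

Answer: (2, 1, 1)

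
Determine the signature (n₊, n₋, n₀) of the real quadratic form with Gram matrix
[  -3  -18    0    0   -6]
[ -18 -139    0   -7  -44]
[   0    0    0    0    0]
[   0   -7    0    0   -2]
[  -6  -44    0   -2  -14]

step 0: pivot -3 → sign −
step 1: pivot -31 → sign −
step 2: pivot 49/31 → sign +
step 3: pivot 2/49 → sign +
step 4: row/col 4 already zero → sign 0
signature = (2, 2, 1)

Answer: (2, 2, 1)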